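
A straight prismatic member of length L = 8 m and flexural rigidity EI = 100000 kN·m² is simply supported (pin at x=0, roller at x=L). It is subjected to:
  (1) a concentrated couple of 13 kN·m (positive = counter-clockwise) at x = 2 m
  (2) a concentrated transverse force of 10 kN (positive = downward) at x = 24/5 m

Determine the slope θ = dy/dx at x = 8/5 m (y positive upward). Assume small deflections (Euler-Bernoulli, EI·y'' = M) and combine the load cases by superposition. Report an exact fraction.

Load 1 — applied couple M₀=13 kN·m at a=2 m (b=L-a=6):
  θ_1 = (M₀x²/(2L)+C₁)/EI  [x≤a] with C₁=M₀(3b²-L²)/(6L)=143/12 = (13·(8/5)²/(2·8)+(143/12))/100000 = 4199/30000000 rad
Load 2 — point force P=10 kN at a=24/5 m (b=L-a=16/5):
  θ_2 = -Pb(L²-b²-3x²)/(6LEI)  [x≤a] = -10·(16/5)·(8²-(16/5)²-3·(8/5)²)/(6·8·100000) = -24/78125 rad
Superposition: θ = Σ θ_i = -5017/30000000 rad ≈ -0.000167 rad

θ(8/5) = -5017/30000000 rad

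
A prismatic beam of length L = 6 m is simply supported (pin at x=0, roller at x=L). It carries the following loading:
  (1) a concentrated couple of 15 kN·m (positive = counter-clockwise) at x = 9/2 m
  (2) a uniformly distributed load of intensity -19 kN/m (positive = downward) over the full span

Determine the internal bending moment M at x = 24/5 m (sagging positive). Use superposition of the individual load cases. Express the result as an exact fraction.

Load 1 — applied couple M₀=15 kN·m at a=9/2 m (b=L-a=3/2):
  M_1 = M₀x/L - M₀  [x>a] = 15·(24/5)/6 - 15 = -3 kN·m
Load 2 — uniform load w=-19 kN/m over full span:
  M_2 = wx(L-x)/2 = (-19)·(24/5)·(6-(24/5))/2 = -1368/25 kN·m
Superposition: M = Σ M_i = -1443/25 kN·m ≈ -57.720000 kN·m

M(24/5) = -1443/25 kN·m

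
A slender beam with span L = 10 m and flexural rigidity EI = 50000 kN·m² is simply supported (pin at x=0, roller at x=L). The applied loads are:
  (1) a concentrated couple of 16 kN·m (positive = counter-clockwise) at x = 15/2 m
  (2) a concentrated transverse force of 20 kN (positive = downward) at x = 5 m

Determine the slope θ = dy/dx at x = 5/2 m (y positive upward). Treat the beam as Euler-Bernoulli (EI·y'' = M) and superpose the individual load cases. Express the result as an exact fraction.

θ(5/2) = -53/24000 rad

Load 1 — applied couple M₀=16 kN·m at a=15/2 m (b=L-a=5/2):
  θ_1 = (M₀x²/(2L)+C₁)/EI  [x≤a] with C₁=M₀(3b²-L²)/(6L)=-65/3 = (16·(5/2)²/(2·10)+(-65/3))/50000 = -1/3000 rad
Load 2 — point force P=20 kN at a=5 m (b=L-a=5):
  θ_2 = -Pb(L²-b²-3x²)/(6LEI)  [x≤a] = -20·5·(10²-5²-3·(5/2)²)/(6·10·50000) = -3/1600 rad
Superposition: θ = Σ θ_i = -53/24000 rad ≈ -0.002208 rad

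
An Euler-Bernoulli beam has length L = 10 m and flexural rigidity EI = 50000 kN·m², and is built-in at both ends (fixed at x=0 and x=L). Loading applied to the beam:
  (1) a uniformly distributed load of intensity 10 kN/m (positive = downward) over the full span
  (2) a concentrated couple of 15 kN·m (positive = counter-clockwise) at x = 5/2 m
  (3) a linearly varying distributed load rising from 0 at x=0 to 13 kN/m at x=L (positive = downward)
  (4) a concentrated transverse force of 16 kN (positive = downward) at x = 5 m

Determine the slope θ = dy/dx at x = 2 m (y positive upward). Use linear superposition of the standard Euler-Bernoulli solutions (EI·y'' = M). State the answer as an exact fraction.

θ(2) = -2153/750000 rad

Load 1 — uniform load w=10 kN/m over full span:
  θ_1 = -wx(L-x)(L-2x)/(12EI) = -10·2·(10-2)·(10-2·2)/(12·50000) = -1/625 rad
Load 2 — applied couple M₀=15 kN·m at a=5/2 m (b=L-a=15/2):
  θ_2 = (R_Ax²/2 - M_Ax)/EI  [x≤a] with R_A=27/16, M_A=-45/16 = ((27/16)·2²/2 - (-45/16)·2)/50000 = 9/50000 rad
Load 3 — triangular load w₀=13 kN/m (0→w₀ over full span):
  θ_3 = -w₀(2x(L-x)(L-2x)(x+2L)+x²(L-x)²)/(120LEI) = -13·(2·2·(10-2)·(10-2·2)·(2+2·10)+2²·(10-2)²)/(120·10·50000) = -91/93750 rad
Load 4 — point force P=16 kN at a=5 m (b=L-a=5):
  θ_4 = -Pb²x(2aL-(3a+b)x)/(2L³EI)  [x≤a] = -16·5²·2·(2·5·10-(3·5+5)·2)/(2·10³·50000) = -3/6250 rad
Superposition: θ = Σ θ_i = -2153/750000 rad ≈ -0.002871 rad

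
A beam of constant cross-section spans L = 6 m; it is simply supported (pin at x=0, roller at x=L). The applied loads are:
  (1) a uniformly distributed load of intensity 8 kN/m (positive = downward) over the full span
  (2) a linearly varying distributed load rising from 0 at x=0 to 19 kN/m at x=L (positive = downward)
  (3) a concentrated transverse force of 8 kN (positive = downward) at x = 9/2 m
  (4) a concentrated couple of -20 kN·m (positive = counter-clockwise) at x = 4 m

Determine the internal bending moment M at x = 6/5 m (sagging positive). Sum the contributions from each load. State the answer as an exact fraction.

Load 1 — uniform load w=8 kN/m over full span:
  M_1 = wx(L-x)/2 = 8·(6/5)·(6-(6/5))/2 = 576/25 kN·m
Load 2 — triangular load w₀=19 kN/m (0→w₀ over full span):
  M_2 = w₀Lx/6 - w₀x³/(6L) = 19·6·(6/5)/6 - 19·(6/5)³/(6·6) = 2736/125 kN·m
Load 3 — point force P=8 kN at a=9/2 m (b=L-a=3/2):
  M_3 = Pbx/L  [x≤a] = 8·(3/2)·(6/5)/6 = 12/5 kN·m
Load 4 — applied couple M₀=-20 kN·m at a=4 m (b=L-a=2):
  M_4 = M₀x/L  [x≤a] = (-20)·(6/5)/6 = -4 kN·m
Superposition: M = Σ M_i = 5416/125 kN·m ≈ 43.328000 kN·m

M(6/5) = 5416/125 kN·m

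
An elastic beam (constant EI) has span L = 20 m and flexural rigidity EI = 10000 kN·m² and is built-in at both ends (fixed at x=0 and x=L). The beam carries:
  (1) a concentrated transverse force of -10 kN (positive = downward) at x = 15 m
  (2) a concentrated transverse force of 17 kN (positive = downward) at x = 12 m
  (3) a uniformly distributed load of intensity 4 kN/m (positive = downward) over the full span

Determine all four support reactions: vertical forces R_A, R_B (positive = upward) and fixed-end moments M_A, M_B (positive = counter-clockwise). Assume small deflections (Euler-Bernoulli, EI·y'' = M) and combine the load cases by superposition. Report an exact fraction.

Load 1 — point force P=-10 kN at a=15 m (b=L-a=5):
  R_A = Pb²(3a+b)/L³ = (-10)·5²·(3·15+5)/20³ = -25/16 kN
  M_A = Pab²/L² = (-10)·15·5²/20² = -75/8 kN·m
  R_B = Pa²(a+3b)/L³ = (-10)·15²·(15+3·5)/20³ = -135/16 kN
  M_B = -Pa²b/L² = -(-10)·15²·5/20² = 225/8 kN·m
Load 2 — point force P=17 kN at a=12 m (b=L-a=8):
  R_A = Pb²(3a+b)/L³ = 17·8²·(3·12+8)/20³ = 748/125 kN
  M_A = Pab²/L² = 17·12·8²/20² = 816/25 kN·m
  R_B = Pa²(a+3b)/L³ = 17·12²·(12+3·8)/20³ = 1377/125 kN
  M_B = -Pa²b/L² = -17·12²·8/20² = -1224/25 kN·m
Load 3 — uniform load w=4 kN/m over full span:
  R_A = wL/2 = 4·20/2 = 40 kN
  M_A = wL²/12 = 4·20²/12 = 400/3 kN·m
  R_B = wL/2 = 4·20/2 = 40 kN
  M_B = -wL²/12 = -4·20²/12 = -400/3 kN·m
Superposition: R_A = 88843/2000 kN, M_A = 93959/600 kN·m, R_B = 85157/2000 kN, M_B = -92501/600 kN·m

R_A = 88843/2000 kN, M_A = 93959/600 kN·m, R_B = 85157/2000 kN, M_B = -92501/600 kN·m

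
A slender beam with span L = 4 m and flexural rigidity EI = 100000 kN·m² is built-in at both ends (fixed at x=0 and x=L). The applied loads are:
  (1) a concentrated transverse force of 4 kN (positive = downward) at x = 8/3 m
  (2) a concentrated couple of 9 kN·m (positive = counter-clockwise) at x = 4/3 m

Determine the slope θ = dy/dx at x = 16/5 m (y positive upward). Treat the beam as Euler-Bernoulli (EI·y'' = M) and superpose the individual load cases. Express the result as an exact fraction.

θ(16/5) = -83/16875000 rad

Load 1 — point force P=4 kN at a=8/3 m (b=L-a=4/3):
  θ_1 = Pa²(L-x)(2bL-(3b+a)(L-x))/(2L³EI)  [x>a] = 4·(8/3)²·(4-(16/5))·(2·(4/3)·4-(3·(4/3)+(8/3))·(4-(16/5)))/(2·4³·100000) = 4/421875 rad
Load 2 — applied couple M₀=9 kN·m at a=4/3 m (b=L-a=8/3):
  θ_2 = (R_Ax²/2 - M_Ax - M₀(x-a))/EI  [x>a] with R_A=3, M_A=0 = (3·(16/5)²/2 - 0·(16/5) - 9·((16/5)-(4/3)))/100000 = -9/625000 rad
Superposition: θ = Σ θ_i = -83/16875000 rad ≈ -0.000005 rad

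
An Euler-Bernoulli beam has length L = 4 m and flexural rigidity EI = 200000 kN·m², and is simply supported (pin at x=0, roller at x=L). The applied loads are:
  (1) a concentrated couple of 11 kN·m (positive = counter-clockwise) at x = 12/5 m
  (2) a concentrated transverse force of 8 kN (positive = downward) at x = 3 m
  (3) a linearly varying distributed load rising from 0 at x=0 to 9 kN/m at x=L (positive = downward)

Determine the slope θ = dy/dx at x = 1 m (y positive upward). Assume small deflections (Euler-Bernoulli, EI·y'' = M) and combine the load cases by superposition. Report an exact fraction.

Load 1 — applied couple M₀=11 kN·m at a=12/5 m (b=L-a=8/5):
  θ_1 = (M₀x²/(2L)+C₁)/EI  [x≤a] with C₁=M₀(3b²-L²)/(6L)=-286/75 = (11·1²/(2·4)+(-286/75))/200000 = -1463/120000000 rad
Load 2 — point force P=8 kN at a=3 m (b=L-a=1):
  θ_2 = -Pb(L²-b²-3x²)/(6LEI)  [x≤a] = -8·1·(4²-1²-3·1²)/(6·4·200000) = -1/50000 rad
Load 3 — triangular load w₀=9 kN/m (0→w₀ over full span):
  θ_3 = -w₀(7L⁴-30L²x²+15x⁴)/(360LEI) = -9·(7·4⁴-30·4²·1²+15·1⁴)/(360·4·200000) = -1327/32000000 rad
Superposition: θ = Σ θ_i = -35357/480000000 rad ≈ -0.000074 rad

θ(1) = -35357/480000000 rad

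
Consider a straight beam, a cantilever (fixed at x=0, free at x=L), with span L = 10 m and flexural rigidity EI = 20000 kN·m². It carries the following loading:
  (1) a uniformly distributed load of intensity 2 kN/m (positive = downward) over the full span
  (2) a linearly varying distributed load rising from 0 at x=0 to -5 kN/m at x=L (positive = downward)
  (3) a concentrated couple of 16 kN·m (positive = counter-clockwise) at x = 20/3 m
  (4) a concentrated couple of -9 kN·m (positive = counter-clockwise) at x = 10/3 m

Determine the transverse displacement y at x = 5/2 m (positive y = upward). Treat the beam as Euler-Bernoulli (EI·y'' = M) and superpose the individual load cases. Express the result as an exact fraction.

Load 1 — uniform load w=2 kN/m over full span:
  y_1 = -wx²(x²-4Lx+6L²)/(24EI) = -2·(5/2)²·((5/2)²-4·10·(5/2)+6·10²)/(24·20000) = -27/2048 m
Load 2 — triangular load w₀=-5 kN/m (0→w₀ over full span):
  y_2 = (w₀Lx³/12-w₀L²x²/6-w₀x⁵/(120L))/EI = ((-5)·10·(5/2)³/12-(-5)·10²·(5/2)²/6-(-5)·(5/2)⁵/(120·10))/20000 = 1121/49152 m
Load 3 — applied couple M₀=16 kN·m at a=20/3 m (b=L-a=10/3):
  y_3 = M₀x²/(2EI)  [x≤a] = 16·(5/2)²/(2·20000) = 1/400 m
Load 4 — applied couple M₀=-9 kN·m at a=10/3 m (b=L-a=20/3):
  y_4 = M₀x²/(2EI)  [x≤a] = (-9)·(5/2)²/(2·20000) = -9/6400 m
Superposition: y = Σ y_i = 13169/1228800 m ≈ 0.010717 m

y(5/2) = 13169/1228800 m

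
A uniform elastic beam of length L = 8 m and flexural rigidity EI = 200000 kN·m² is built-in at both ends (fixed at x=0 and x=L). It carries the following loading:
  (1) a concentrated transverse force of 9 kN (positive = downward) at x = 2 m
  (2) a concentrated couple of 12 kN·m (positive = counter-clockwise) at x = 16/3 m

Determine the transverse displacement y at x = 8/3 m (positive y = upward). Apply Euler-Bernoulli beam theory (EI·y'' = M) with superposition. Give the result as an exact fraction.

Load 1 — point force P=9 kN at a=2 m (b=L-a=6):
  y_1 = -Pa²(L-x)²(3bL-(3b+a)(L-x))/(6L³EI)  [x>a] = -9·2²·(8-(8/3))²·(3·6·8-(3·6+2)·(8-(8/3)))/(6·8³·200000) = -7/112500 m
Load 2 — applied couple M₀=12 kN·m at a=16/3 m (b=L-a=8/3):
  y_2 = (R_Ax³/6 - M_Ax²/2)/EI  [x≤a] with R_A=2, M_A=4 = (2·(8/3)³/6 - 4·(8/3)²/2)/200000 = -2/50625 m
Superposition: y = Σ y_i = -103/1012500 m ≈ -0.000102 m

y(8/3) = -103/1012500 m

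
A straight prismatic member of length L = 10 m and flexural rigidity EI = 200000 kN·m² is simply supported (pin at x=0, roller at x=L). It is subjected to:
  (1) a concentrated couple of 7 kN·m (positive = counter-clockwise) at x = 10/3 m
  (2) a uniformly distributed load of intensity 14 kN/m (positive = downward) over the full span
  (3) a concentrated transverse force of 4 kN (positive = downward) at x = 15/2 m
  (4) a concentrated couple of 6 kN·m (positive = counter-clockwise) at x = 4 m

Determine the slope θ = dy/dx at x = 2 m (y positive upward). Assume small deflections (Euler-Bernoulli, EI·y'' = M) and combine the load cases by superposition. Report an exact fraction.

θ(2) = -168601/72000000 rad

Load 1 — applied couple M₀=7 kN·m at a=10/3 m (b=L-a=20/3):
  θ_1 = (M₀x²/(2L)+C₁)/EI  [x≤a] with C₁=M₀(3b²-L²)/(6L)=35/9 = (7·2²/(2·10)+(35/9))/200000 = 119/4500000 rad
Load 2 — uniform load w=14 kN/m over full span:
  θ_2 = -w(L³-6Lx²+4x³)/(24EI) = -14·(10³-6·10·2²+4·2³)/(24·200000) = -231/100000 rad
Load 3 — point force P=4 kN at a=15/2 m (b=L-a=5/2):
  θ_3 = -Pb(L²-b²-3x²)/(6LEI)  [x≤a] = -4·(5/2)·(10²-(5/2)²-3·2²)/(6·10·200000) = -109/1600000 rad
Load 4 — applied couple M₀=6 kN·m at a=4 m (b=L-a=6):
  θ_4 = (M₀x²/(2L)+C₁)/EI  [x≤a] with C₁=M₀(3b²-L²)/(6L)=4/5 = (6·2²/(2·10)+(4/5))/200000 = 1/100000 rad
Superposition: θ = Σ θ_i = -168601/72000000 rad ≈ -0.002342 rad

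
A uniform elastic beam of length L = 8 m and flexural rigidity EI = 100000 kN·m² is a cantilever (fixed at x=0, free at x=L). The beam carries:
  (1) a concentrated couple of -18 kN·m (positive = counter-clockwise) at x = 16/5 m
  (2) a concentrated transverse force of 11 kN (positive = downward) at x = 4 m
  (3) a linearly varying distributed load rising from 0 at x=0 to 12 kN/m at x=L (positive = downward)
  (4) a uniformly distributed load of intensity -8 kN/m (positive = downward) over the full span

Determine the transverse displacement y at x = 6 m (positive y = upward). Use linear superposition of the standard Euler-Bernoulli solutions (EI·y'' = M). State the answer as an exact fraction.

Load 1 — applied couple M₀=-18 kN·m at a=16/5 m (b=L-a=24/5):
  y_1 = M₀a(2x-a)/(2EI)  [x>a] = (-18)·(16/5)·(2·6-(16/5))/(2·100000) = -198/78125 m
Load 2 — point force P=11 kN at a=4 m (b=L-a=4):
  y_2 = -Pa²(3x-a)/(6EI)  [x>a] = -11·4²·(3·6-4)/(6·100000) = -77/18750 m
Load 3 — triangular load w₀=12 kN/m (0→w₀ over full span):
  y_3 = (w₀Lx³/12-w₀L²x²/6-w₀x⁵/(120L))/EI = (12·8·6³/12-12·8²·6²/6-12·6⁵/(120·8))/100000 = -7443/250000 m
Load 4 — uniform load w=-8 kN/m over full span:
  y_4 = -wx²(x²-4Lx+6L²)/(24EI) = -(-8)·6²·(6²-4·8·6+6·8²)/(24·100000) = 171/6250 m
Superposition: y = Σ y_i = -33949/3750000 m ≈ -0.009053 m

y(6) = -33949/3750000 m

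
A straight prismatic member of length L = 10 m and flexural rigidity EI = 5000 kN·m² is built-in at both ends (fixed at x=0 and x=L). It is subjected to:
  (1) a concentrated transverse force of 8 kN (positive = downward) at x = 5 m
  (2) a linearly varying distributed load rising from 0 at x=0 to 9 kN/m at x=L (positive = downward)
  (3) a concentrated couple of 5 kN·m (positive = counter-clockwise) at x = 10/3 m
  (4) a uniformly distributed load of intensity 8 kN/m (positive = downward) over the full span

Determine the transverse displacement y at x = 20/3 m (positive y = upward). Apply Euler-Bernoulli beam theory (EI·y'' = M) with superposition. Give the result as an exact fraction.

y(20/3) = -281/4860 m

Load 1 — point force P=8 kN at a=5 m (b=L-a=5):
  y_1 = -Pa²(L-x)²(3bL-(3b+a)(L-x))/(6L³EI)  [x>a] = -8·5²·(10-(20/3))²·(3·5·10-(3·5+5)·(10-(20/3)))/(6·10³·5000) = -1/162 m
Load 2 — triangular load w₀=9 kN/m (0→w₀ over full span):
  y_2 = -w₀x²(L-x)²(x+2L)/(120LEI) = -9·(20/3)²·(10-(20/3))²·((20/3)+2·10)/(120·10·5000) = -8/405 m
Load 3 — applied couple M₀=5 kN·m at a=10/3 m (b=L-a=20/3):
  y_3 = (R_Ax³/6 - M_Ax²/2 - M₀(x-a)²/2)/EI  [x>a] with R_A=2/3, M_A=0 = ((2/3)·(20/3)³/6 - 0·(20/3)²/2 - 5·((20/3)-(10/3))²/2)/5000 = 1/972 m
Load 4 — uniform load w=8 kN/m over full span:
  y_4 = -wx²(L-x)²/(24EI) = -8·(20/3)²·(10-(20/3))²/(24·5000) = -8/243 m
Superposition: y = Σ y_i = -281/4860 m ≈ -0.057819 m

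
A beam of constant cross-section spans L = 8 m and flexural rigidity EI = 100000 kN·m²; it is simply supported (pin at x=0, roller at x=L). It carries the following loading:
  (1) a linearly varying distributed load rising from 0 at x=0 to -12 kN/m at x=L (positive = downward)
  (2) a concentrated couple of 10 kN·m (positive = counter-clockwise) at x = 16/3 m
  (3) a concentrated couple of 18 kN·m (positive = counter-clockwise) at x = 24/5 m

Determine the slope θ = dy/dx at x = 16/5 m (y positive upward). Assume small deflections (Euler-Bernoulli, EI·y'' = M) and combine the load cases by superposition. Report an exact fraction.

Load 1 — triangular load w₀=-12 kN/m (0→w₀ over full span):
  θ_1 = -w₀(7L⁴-30L²x²+15x⁴)/(360LEI) = -(-12)·(7·8⁴-30·8²·(16/5)²+15·(16/5)⁴)/(360·8·100000) = 2584/5859375 rad
Load 2 — applied couple M₀=10 kN·m at a=16/3 m (b=L-a=8/3):
  θ_2 = (M₀x²/(2L)+C₁)/EI  [x≤a] with C₁=M₀(3b²-L²)/(6L)=-80/9 = (10·(16/5)²/(2·8)+(-80/9))/100000 = -7/281250 rad
Load 3 — applied couple M₀=18 kN·m at a=24/5 m (b=L-a=16/5):
  θ_3 = (M₀x²/(2L)+C₁)/EI  [x≤a] with C₁=M₀(3b²-L²)/(6L)=-312/25 = (18·(16/5)²/(2·8)+(-312/25))/100000 = -3/312500 rad
Superposition: θ = Σ θ_i = 28583/70312500 rad ≈ 0.000407 rad

θ(16/5) = 28583/70312500 rad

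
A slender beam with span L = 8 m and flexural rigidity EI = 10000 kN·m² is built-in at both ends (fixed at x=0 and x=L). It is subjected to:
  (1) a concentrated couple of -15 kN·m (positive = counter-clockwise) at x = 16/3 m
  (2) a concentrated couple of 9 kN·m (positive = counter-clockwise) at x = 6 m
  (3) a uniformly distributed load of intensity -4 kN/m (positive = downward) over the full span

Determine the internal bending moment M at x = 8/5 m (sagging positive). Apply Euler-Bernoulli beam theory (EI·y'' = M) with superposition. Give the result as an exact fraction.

Load 1 — applied couple M₀=-15 kN·m at a=16/3 m (b=L-a=8/3):
  M_1 = R_Ax - M_A  [x≤a] with R_A=-5/2, M_A=-5 = (-5/2)·(8/5) - (-5) = 1 kN·m
Load 2 — applied couple M₀=9 kN·m at a=6 m (b=L-a=2):
  M_2 = R_Ax - M_A  [x≤a] with R_A=81/64, M_A=45/16 = (81/64)·(8/5) - (45/16) = -63/80 kN·m
Load 3 — uniform load w=-4 kN/m over full span:
  M_3 = wLx/2 - wL²/12 - wx²/2 = (-4)·8·(8/5)/2 - (-4)·8²/12 - (-4)·(8/5)²/2 = 64/75 kN·m
Superposition: M = Σ M_i = 1279/1200 kN·m ≈ 1.065833 kN·m

M(8/5) = 1279/1200 kN·m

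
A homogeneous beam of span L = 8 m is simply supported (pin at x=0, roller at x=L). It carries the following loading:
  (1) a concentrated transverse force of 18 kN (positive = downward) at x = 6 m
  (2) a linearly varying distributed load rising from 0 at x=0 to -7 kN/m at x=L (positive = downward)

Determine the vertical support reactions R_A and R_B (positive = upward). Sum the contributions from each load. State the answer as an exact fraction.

R_A = -29/6 kN, R_B = -31/6 kN

Load 1 — point force P=18 kN at a=6 m (b=L-a=2):
  R_A = Pb/L = 18·2/8 = 9/2 kN
  R_B = Pa/L = 18·6/8 = 27/2 kN
Load 2 — triangular load w₀=-7 kN/m (0→w₀ over full span):
  R_A = w₀L/6 = (-7)·8/6 = -28/3 kN
  R_B = w₀L/3 = (-7)·8/3 = -56/3 kN
Superposition: R_A = -29/6 kN, R_B = -31/6 kN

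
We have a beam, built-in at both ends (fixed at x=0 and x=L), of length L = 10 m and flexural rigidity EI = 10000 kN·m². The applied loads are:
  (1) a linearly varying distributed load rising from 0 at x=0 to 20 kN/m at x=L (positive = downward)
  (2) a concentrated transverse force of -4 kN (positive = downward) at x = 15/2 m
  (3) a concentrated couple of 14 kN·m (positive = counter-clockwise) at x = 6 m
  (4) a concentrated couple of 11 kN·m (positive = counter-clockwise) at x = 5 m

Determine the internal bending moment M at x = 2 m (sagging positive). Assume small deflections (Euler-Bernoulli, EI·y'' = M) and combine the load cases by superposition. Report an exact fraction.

M(2) = -25819/3000 kN·m

Load 1 — triangular load w₀=20 kN/m (0→w₀ over full span):
  M_1 = 3w₀Lx/20 - w₀L²/30 - w₀x³/(6L) = 3·20·10·2/20 - 20·10²/30 - 20·2³/(6·10) = -28/3 kN·m
Load 2 — point force P=-4 kN at a=15/2 m (b=L-a=5/2):
  M_2 = Pb²(3a+b)x/L³ - Pab²/L²  [x≤a] = (-4)·(5/2)²·(3·(15/2)+(5/2))·2/10³ - (-4)·(15/2)·(5/2)²/10² = 5/8 kN·m
Load 3 — applied couple M₀=14 kN·m at a=6 m (b=L-a=4):
  M_3 = R_Ax - M_A  [x≤a] with R_A=252/125, M_A=112/25 = (252/125)·2 - (112/25) = -56/125 kN·m
Load 4 — applied couple M₀=11 kN·m at a=5 m (b=L-a=5):
  M_4 = R_Ax - M_A  [x≤a] with R_A=33/20, M_A=11/4 = (33/20)·2 - (11/4) = 11/20 kN·m
Superposition: M = Σ M_i = -25819/3000 kN·m ≈ -8.606333 kN·m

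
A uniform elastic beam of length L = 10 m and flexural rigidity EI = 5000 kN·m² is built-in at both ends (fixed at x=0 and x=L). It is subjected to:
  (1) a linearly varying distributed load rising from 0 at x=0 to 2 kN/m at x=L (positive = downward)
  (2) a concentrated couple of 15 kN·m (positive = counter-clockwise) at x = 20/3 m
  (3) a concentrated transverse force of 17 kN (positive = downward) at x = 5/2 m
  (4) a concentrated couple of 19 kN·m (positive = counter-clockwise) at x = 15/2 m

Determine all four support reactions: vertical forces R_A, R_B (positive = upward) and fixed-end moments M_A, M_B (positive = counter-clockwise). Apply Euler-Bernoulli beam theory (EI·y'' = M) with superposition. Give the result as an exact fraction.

R_A = 3437/160 kN, M_A = 3985/96 kN·m, R_B = 883/160 kN, M_B = -689/32 kN·m

Load 1 — triangular load w₀=2 kN/m (0→w₀ over full span):
  R_A = 3w₀L/20 = 3·2·10/20 = 3 kN
  M_A = w₀L²/30 = 2·10²/30 = 20/3 kN·m
  R_B = 7w₀L/20 = 7·2·10/20 = 7 kN
  M_B = -w₀L²/20 = -2·10²/20 = -10 kN·m
Load 2 — applied couple M₀=15 kN·m at a=20/3 m (b=L-a=10/3):
  R_A = 6M₀ab/L³ = 6·15·(20/3)·(10/3)/10³ = 2 kN
  M_A = M₀b(2a-b)/L² = 15·(10/3)·(2·(20/3)-(10/3))/10² = 5 kN·m
  R_B = -6M₀ab/L³ = -6·15·(20/3)·(10/3)/10³ = -2 kN
  M_B = M₀a(2b-a)/L² = 15·(20/3)·(2·(10/3)-(20/3))/10² = 0 kN·m
Load 3 — point force P=17 kN at a=5/2 m (b=L-a=15/2):
  R_A = Pb²(3a+b)/L³ = 17·(15/2)²·(3·(5/2)+(15/2))/10³ = 459/32 kN
  M_A = Pab²/L² = 17·(5/2)·(15/2)²/10² = 765/32 kN·m
  R_B = Pa²(a+3b)/L³ = 17·(5/2)²·((5/2)+3·(15/2))/10³ = 85/32 kN
  M_B = -Pa²b/L² = -17·(5/2)²·(15/2)/10² = -255/32 kN·m
Load 4 — applied couple M₀=19 kN·m at a=15/2 m (b=L-a=5/2):
  R_A = 6M₀ab/L³ = 6·19·(15/2)·(5/2)/10³ = 171/80 kN
  M_A = M₀b(2a-b)/L² = 19·(5/2)·(2·(15/2)-(5/2))/10² = 95/16 kN·m
  R_B = -6M₀ab/L³ = -6·19·(15/2)·(5/2)/10³ = -171/80 kN
  M_B = M₀a(2b-a)/L² = 19·(15/2)·(2·(5/2)-(15/2))/10² = -57/16 kN·m
Superposition: R_A = 3437/160 kN, M_A = 3985/96 kN·m, R_B = 883/160 kN, M_B = -689/32 kN·m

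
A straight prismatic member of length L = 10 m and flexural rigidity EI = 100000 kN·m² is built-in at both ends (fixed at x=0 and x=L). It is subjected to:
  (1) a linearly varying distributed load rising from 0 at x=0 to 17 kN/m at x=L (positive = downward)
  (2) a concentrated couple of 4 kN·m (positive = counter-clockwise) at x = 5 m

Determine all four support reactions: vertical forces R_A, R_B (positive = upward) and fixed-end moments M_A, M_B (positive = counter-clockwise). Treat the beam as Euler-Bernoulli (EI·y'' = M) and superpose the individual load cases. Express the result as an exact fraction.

R_A = 261/10 kN, M_A = 173/3 kN·m, R_B = 589/10 kN, M_B = -84 kN·m

Load 1 — triangular load w₀=17 kN/m (0→w₀ over full span):
  R_A = 3w₀L/20 = 3·17·10/20 = 51/2 kN
  M_A = w₀L²/30 = 17·10²/30 = 170/3 kN·m
  R_B = 7w₀L/20 = 7·17·10/20 = 119/2 kN
  M_B = -w₀L²/20 = -17·10²/20 = -85 kN·m
Load 2 — applied couple M₀=4 kN·m at a=5 m (b=L-a=5):
  R_A = 6M₀ab/L³ = 6·4·5·5/10³ = 3/5 kN
  M_A = M₀b(2a-b)/L² = 4·5·(2·5-5)/10² = 1 kN·m
  R_B = -6M₀ab/L³ = -6·4·5·5/10³ = -3/5 kN
  M_B = M₀a(2b-a)/L² = 4·5·(2·5-5)/10² = 1 kN·m
Superposition: R_A = 261/10 kN, M_A = 173/3 kN·m, R_B = 589/10 kN, M_B = -84 kN·m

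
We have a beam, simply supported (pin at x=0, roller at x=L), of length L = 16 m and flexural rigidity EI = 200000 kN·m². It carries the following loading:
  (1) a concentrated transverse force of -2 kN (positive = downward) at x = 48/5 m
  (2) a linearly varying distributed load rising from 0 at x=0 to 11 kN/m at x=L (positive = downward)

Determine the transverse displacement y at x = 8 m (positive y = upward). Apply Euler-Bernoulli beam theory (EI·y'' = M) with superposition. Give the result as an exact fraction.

Load 1 — point force P=-2 kN at a=48/5 m (b=L-a=32/5):
  y_1 = -Pbx(L²-b²-x²)/(6LEI)  [x≤a] = -(-2)·(32/5)·8·(16²-(32/5)²-8²)/(6·16·200000) = 944/1171875 m
Load 2 — triangular load w₀=11 kN/m (0→w₀ over full span):
  y_2 = -w₀x(7L⁴-10L²x²+3x⁴)/(360LEI) = -11·8·(7·16⁴-10·16²·8²+3·8⁴)/(360·16·200000) = -44/1875 m
Superposition: y = Σ y_i = -8852/390625 m ≈ -0.022661 m

y(8) = -8852/390625 m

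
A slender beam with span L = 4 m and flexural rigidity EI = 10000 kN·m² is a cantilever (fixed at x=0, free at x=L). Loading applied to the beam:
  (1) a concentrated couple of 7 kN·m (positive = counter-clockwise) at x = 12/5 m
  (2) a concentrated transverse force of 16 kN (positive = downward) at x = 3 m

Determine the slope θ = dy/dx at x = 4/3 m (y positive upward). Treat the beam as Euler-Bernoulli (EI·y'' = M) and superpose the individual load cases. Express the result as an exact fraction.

θ(4/3) = -91/22500 rad

Load 1 — applied couple M₀=7 kN·m at a=12/5 m (b=L-a=8/5):
  θ_1 = M₀x/EI  [x≤a] = 7·(4/3)/10000 = 7/7500 rad
Load 2 — point force P=16 kN at a=3 m (b=L-a=1):
  θ_2 = -Px(2a-x)/(2EI)  [x≤a] = -16·(4/3)·(2·3-(4/3))/(2·10000) = -28/5625 rad
Superposition: θ = Σ θ_i = -91/22500 rad ≈ -0.004044 rad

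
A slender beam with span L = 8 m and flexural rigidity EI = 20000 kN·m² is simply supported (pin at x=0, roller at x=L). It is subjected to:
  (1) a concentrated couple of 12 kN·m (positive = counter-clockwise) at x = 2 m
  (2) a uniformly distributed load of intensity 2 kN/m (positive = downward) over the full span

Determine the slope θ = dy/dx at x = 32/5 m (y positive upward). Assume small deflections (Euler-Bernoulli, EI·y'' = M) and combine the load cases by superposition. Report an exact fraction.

Load 1 — applied couple M₀=12 kN·m at a=2 m (b=L-a=6):
  θ_1 = (M₀x²/(2L)-M₀(x-a)+C₁)/EI  [x>a] with C₁=M₀(3b²-L²)/(6L)=11 = (12·(32/5)²/(2·8)-12·((32/5)-2)+11)/20000 = -277/500000 rad
Load 2 — uniform load w=2 kN/m over full span:
  θ_2 = -w(L³-6Lx²+4x³)/(24EI) = -2·(8³-6·8·(32/5)²+4·(32/5)³)/(24·20000) = 132/78125 rad
Superposition: θ = Σ θ_i = 2839/2500000 rad ≈ 0.001136 rad

θ(32/5) = 2839/2500000 rad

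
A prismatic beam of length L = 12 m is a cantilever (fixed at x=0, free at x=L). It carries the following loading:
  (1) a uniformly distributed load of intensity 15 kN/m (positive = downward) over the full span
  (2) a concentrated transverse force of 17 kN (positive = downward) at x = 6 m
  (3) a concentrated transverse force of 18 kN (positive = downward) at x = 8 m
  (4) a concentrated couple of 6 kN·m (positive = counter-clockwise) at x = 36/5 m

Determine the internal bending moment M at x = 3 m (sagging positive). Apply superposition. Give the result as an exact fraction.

M(3) = -1485/2 kN·m

Load 1 — uniform load w=15 kN/m over full span:
  M_1 = -w(L-x)²/2 = -15·(12-3)²/2 = -1215/2 kN·m
Load 2 — point force P=17 kN at a=6 m (b=L-a=6):
  M_2 = -P(a-x)  [x≤a] = -17·(6-3) = -51 kN·m
Load 3 — point force P=18 kN at a=8 m (b=L-a=4):
  M_3 = -P(a-x)  [x≤a] = -18·(8-3) = -90 kN·m
Load 4 — applied couple M₀=6 kN·m at a=36/5 m (b=L-a=24/5):
  M_4 = M₀  [x≤a] = 6 = 6 kN·m
Superposition: M = Σ M_i = -1485/2 kN·m ≈ -742.500000 kN·m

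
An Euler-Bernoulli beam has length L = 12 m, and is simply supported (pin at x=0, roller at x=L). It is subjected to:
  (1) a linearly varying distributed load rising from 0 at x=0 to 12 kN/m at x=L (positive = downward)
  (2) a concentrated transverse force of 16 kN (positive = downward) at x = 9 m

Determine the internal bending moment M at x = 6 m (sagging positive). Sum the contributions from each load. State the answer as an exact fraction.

Load 1 — triangular load w₀=12 kN/m (0→w₀ over full span):
  M_1 = w₀Lx/6 - w₀x³/(6L) = 12·12·6/6 - 12·6³/(6·12) = 108 kN·m
Load 2 — point force P=16 kN at a=9 m (b=L-a=3):
  M_2 = Pbx/L  [x≤a] = 16·3·6/12 = 24 kN·m
Superposition: M = Σ M_i = 132 kN·m ≈ 132.000000 kN·m

M(6) = 132 kN·m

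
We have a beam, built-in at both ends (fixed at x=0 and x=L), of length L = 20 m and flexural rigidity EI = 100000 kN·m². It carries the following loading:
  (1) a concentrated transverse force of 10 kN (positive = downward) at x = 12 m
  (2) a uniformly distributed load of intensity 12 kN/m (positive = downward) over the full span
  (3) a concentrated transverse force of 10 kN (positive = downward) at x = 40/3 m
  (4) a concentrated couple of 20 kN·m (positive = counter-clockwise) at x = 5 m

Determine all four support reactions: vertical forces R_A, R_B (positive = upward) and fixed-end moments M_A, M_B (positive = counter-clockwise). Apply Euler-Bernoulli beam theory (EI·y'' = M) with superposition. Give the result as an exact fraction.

Load 1 — point force P=10 kN at a=12 m (b=L-a=8):
  R_A = Pb²(3a+b)/L³ = 10·8²·(3·12+8)/20³ = 88/25 kN
  M_A = Pab²/L² = 10·12·8²/20² = 96/5 kN·m
  R_B = Pa²(a+3b)/L³ = 10·12²·(12+3·8)/20³ = 162/25 kN
  M_B = -Pa²b/L² = -10·12²·8/20² = -144/5 kN·m
Load 2 — uniform load w=12 kN/m over full span:
  R_A = wL/2 = 12·20/2 = 120 kN
  M_A = wL²/12 = 12·20²/12 = 400 kN·m
  R_B = wL/2 = 12·20/2 = 120 kN
  M_B = -wL²/12 = -12·20²/12 = -400 kN·m
Load 3 — point force P=10 kN at a=40/3 m (b=L-a=20/3):
  R_A = Pb²(3a+b)/L³ = 10·(20/3)²·(3·(40/3)+(20/3))/20³ = 70/27 kN
  M_A = Pab²/L² = 10·(40/3)·(20/3)²/20² = 400/27 kN·m
  R_B = Pa²(a+3b)/L³ = 10·(40/3)²·((40/3)+3·(20/3))/20³ = 200/27 kN
  M_B = -Pa²b/L² = -10·(40/3)²·(20/3)/20² = -800/27 kN·m
Load 4 — applied couple M₀=20 kN·m at a=5 m (b=L-a=15):
  R_A = 6M₀ab/L³ = 6·20·5·15/20³ = 9/8 kN
  M_A = M₀b(2a-b)/L² = 20·15·(2·5-15)/20² = -15/4 kN·m
  R_B = -6M₀ab/L³ = -6·20·5·15/20³ = -9/8 kN
  M_B = M₀a(2b-a)/L² = 20·5·(2·15-5)/20² = 25/4 kN·m
Superposition: R_A = 687083/5400 kN, M_A = 232343/540 kN·m, R_B = 716917/5400 kN, M_B = -244177/540 kN·m

R_A = 687083/5400 kN, M_A = 232343/540 kN·m, R_B = 716917/5400 kN, M_B = -244177/540 kN·m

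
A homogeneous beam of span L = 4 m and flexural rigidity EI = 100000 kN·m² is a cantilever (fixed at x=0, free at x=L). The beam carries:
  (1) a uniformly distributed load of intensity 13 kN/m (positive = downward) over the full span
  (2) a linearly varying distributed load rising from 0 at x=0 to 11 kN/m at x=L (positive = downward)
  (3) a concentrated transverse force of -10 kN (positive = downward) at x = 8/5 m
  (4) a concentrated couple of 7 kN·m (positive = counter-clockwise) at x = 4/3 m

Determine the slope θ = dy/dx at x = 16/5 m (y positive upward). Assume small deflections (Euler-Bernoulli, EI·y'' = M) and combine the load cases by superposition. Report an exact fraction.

θ(16/5) = -94937/46875000 rad

Load 1 — uniform load w=13 kN/m over full span:
  θ_1 = -wx(x²-3Lx+3L²)/(6EI) = -13·(16/5)·((16/5)²-3·4·(16/5)+3·4²)/(6·100000) = -1612/1171875 rad
Load 2 — triangular load w₀=11 kN/m (0→w₀ over full span):
  θ_2 = (w₀Lx²/4-w₀L²x/3-w₀x⁴/(24L))/EI = (11·4·(16/5)²/4-11·4²·(16/5)/3-11·(16/5)⁴/(24·4))/100000 = -5104/5859375 rad
Load 3 — point force P=-10 kN at a=8/5 m (b=L-a=12/5):
  θ_3 = -Pa²/(2EI)  [x>a] = -(-10)·(8/5)²/(2·100000) = 2/15625 rad
Load 4 — applied couple M₀=7 kN·m at a=4/3 m (b=L-a=8/3):
  θ_4 = M₀a/EI  [x>a] = 7·(4/3)/100000 = 7/75000 rad
Superposition: θ = Σ θ_i = -94937/46875000 rad ≈ -0.002025 rad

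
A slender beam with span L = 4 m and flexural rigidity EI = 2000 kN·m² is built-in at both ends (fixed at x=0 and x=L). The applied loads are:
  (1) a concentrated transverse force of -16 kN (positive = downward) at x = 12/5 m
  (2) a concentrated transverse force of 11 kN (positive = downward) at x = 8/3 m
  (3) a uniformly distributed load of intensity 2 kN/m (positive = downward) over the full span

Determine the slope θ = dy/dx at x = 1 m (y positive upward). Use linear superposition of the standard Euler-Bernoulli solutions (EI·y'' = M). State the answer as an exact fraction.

Load 1 — point force P=-16 kN at a=12/5 m (b=L-a=8/5):
  θ_1 = -Pb²x(2aL-(3a+b)x)/(2L³EI)  [x≤a] = -(-16)·(8/5)²·1·(2·(12/5)·4-(3·(12/5)+(8/5))·1)/(2·4³·2000) = 26/15625 rad
Load 2 — point force P=11 kN at a=8/3 m (b=L-a=4/3):
  θ_2 = -Pb²x(2aL-(3a+b)x)/(2L³EI)  [x≤a] = -11·(4/3)²·1·(2·(8/3)·4-(3·(8/3)+(4/3))·1)/(2·4³·2000) = -11/12000 rad
Load 3 — uniform load w=2 kN/m over full span:
  θ_3 = -wx(L-x)(L-2x)/(12EI) = -2·1·(4-1)·(4-2·1)/(12·2000) = -1/2000 rad
Superposition: θ = Σ θ_i = 371/1500000 rad ≈ 0.000247 rad

θ(1) = 371/1500000 rad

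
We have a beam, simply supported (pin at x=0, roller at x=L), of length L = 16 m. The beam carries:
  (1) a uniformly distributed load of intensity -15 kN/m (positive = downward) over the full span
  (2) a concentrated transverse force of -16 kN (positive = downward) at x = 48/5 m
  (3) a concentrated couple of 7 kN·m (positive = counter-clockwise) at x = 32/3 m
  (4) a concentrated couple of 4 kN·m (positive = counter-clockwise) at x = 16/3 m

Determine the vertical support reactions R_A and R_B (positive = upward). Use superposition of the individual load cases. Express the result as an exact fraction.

Load 1 — uniform load w=-15 kN/m over full span:
  R_A = wL/2 = (-15)·16/2 = -120 kN
  R_B = wL/2 = (-15)·16/2 = -120 kN
Load 2 — point force P=-16 kN at a=48/5 m (b=L-a=32/5):
  R_A = Pb/L = (-16)·(32/5)/16 = -32/5 kN
  R_B = Pa/L = (-16)·(48/5)/16 = -48/5 kN
Load 3 — applied couple M₀=7 kN·m at a=32/3 m (b=L-a=16/3):
  R_A = M₀/L = 7/16 kN
  R_B = -M₀/L = -7/16 kN
Load 4 — applied couple M₀=4 kN·m at a=16/3 m (b=L-a=32/3):
  R_A = M₀/L = 4/16 = 1/4 kN
  R_B = -M₀/L = -4/16 = -1/4 kN
Superposition: R_A = -10057/80 kN, R_B = -10423/80 kN

R_A = -10057/80 kN, R_B = -10423/80 kN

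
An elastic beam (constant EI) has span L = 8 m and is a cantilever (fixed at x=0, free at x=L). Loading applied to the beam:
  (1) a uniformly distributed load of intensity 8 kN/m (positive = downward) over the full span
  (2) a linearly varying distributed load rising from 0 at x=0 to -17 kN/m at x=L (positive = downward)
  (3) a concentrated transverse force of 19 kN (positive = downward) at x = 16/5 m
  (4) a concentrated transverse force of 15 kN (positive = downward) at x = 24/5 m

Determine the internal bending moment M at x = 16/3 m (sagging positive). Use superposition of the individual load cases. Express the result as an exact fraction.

Load 1 — uniform load w=8 kN/m over full span:
  M_1 = -w(L-x)²/2 = -8·(8-(16/3))²/2 = -256/9 kN·m
Load 2 — triangular load w₀=-17 kN/m (0→w₀ over full span):
  M_2 = w₀Lx/2 - w₀L²/3 - w₀x³/(6L) = (-17)·8·(16/3)/2 - (-17)·8²/3 - (-17)·(16/3)³/(6·8) = 4352/81 kN·m
Load 3 — point force P=19 kN at a=16/5 m (b=L-a=24/5):
  M_3 = 0  [x>a] = 0 kN·m
Load 4 — point force P=15 kN at a=24/5 m (b=L-a=16/5):
  M_4 = 0  [x>a] = 0 kN·m
Superposition: M = Σ M_i = 2048/81 kN·m ≈ 25.283951 kN·m

M(16/3) = 2048/81 kN·m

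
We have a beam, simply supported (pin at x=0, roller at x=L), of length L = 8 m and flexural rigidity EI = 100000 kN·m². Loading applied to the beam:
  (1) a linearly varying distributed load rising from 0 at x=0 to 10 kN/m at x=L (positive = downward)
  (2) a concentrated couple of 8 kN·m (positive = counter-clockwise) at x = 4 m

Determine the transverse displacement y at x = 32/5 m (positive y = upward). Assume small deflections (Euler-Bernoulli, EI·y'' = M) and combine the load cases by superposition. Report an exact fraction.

Load 1 — triangular load w₀=10 kN/m (0→w₀ over full span):
  y_1 = -w₀x(7L⁴-10L²x²+3x⁴)/(360LEI) = -10·(32/5)·(7·8⁴-10·8²·(32/5)²+3·(32/5)⁴)/(360·8·100000) = -16256/9765625 m
Load 2 — applied couple M₀=8 kN·m at a=4 m (b=L-a=4):
  y_2 = (M₀x³/(6L)-M₀(x-a)²/2+C₁x)/EI  [x>a] with C₁=M₀(3b²-L²)/(6L)=-8/3 = (8·(32/5)³/(6·8)-8·((32/5)-4)²/2+(-8/3)·(32/5))/100000 = 14/390625 m
Superposition: y = Σ y_i = -15906/9765625 m ≈ -0.001629 m

y(32/5) = -15906/9765625 m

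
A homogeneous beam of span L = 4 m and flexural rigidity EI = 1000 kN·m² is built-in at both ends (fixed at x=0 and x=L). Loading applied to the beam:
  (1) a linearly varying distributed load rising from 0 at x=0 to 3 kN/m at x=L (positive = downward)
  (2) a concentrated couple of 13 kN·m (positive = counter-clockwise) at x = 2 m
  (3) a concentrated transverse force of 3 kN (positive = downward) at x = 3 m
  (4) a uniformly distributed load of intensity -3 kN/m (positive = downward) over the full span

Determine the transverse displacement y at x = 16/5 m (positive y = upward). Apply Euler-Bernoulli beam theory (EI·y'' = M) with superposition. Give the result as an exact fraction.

Load 1 — triangular load w₀=3 kN/m (0→w₀ over full span):
  y_1 = -w₀x²(L-x)²(x+2L)/(120LEI) = -3·(16/5)²·(4-(16/5))²·((16/5)+2·4)/(120·4·1000) = -896/1953125 m
Load 2 — applied couple M₀=13 kN·m at a=2 m (b=L-a=2):
  y_2 = (R_Ax³/6 - M_Ax²/2 - M₀(x-a)²/2)/EI  [x>a] with R_A=39/8, M_A=13/4 = ((39/8)·(16/5)³/6 - (13/4)·(16/5)²/2 - 13·((16/5)-2)²/2)/1000 = 39/62500 m
Load 3 — point force P=3 kN at a=3 m (b=L-a=1):
  y_3 = -Pa²(L-x)²(3bL-(3b+a)(L-x))/(6L³EI)  [x>a] = -3·3²·(4-(16/5))²·(3·1·4-(3·1+3)·(4-(16/5)))/(6·4³·1000) = -81/250000 m
Load 4 — uniform load w=-3 kN/m over full span:
  y_4 = -wx²(L-x)²/(24EI) = -(-3)·(16/5)²·(4-(16/5))²/(24·1000) = 64/78125 m
Superposition: y = Σ y_i = 20639/31250000 m ≈ 0.000660 m

y(16/5) = 20639/31250000 m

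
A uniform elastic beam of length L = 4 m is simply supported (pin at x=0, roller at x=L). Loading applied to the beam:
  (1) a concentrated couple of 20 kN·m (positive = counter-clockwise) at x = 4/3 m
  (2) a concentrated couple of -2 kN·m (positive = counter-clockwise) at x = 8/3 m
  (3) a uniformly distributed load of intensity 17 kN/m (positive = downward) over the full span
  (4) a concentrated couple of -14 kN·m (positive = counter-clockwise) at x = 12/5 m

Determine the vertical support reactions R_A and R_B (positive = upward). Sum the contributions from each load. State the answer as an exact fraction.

R_A = 35 kN, R_B = 33 kN

Load 1 — applied couple M₀=20 kN·m at a=4/3 m (b=L-a=8/3):
  R_A = M₀/L = 20/4 = 5 kN
  R_B = -M₀/L = -20/4 = -5 kN
Load 2 — applied couple M₀=-2 kN·m at a=8/3 m (b=L-a=4/3):
  R_A = M₀/L = (-2)/4 = -1/2 kN
  R_B = -M₀/L = -(-2)/4 = 1/2 kN
Load 3 — uniform load w=17 kN/m over full span:
  R_A = wL/2 = 17·4/2 = 34 kN
  R_B = wL/2 = 17·4/2 = 34 kN
Load 4 — applied couple M₀=-14 kN·m at a=12/5 m (b=L-a=8/5):
  R_A = M₀/L = (-14)/4 = -7/2 kN
  R_B = -M₀/L = -(-14)/4 = 7/2 kN
Superposition: R_A = 35 kN, R_B = 33 kN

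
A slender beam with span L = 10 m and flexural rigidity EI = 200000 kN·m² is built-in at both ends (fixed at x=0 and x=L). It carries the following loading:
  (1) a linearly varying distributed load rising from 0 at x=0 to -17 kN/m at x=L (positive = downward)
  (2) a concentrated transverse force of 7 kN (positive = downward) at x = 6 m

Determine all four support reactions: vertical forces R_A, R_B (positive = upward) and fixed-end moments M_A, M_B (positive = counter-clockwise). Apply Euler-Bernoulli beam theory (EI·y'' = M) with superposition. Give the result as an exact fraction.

R_A = -5759/250 kN, M_A = -3746/75 kN·m, R_B = -13741/250 kN, M_B = 1873/25 kN·m

Load 1 — triangular load w₀=-17 kN/m (0→w₀ over full span):
  R_A = 3w₀L/20 = 3·(-17)·10/20 = -51/2 kN
  M_A = w₀L²/30 = (-17)·10²/30 = -170/3 kN·m
  R_B = 7w₀L/20 = 7·(-17)·10/20 = -119/2 kN
  M_B = -w₀L²/20 = -(-17)·10²/20 = 85 kN·m
Load 2 — point force P=7 kN at a=6 m (b=L-a=4):
  R_A = Pb²(3a+b)/L³ = 7·4²·(3·6+4)/10³ = 308/125 kN
  M_A = Pab²/L² = 7·6·4²/10² = 168/25 kN·m
  R_B = Pa²(a+3b)/L³ = 7·6²·(6+3·4)/10³ = 567/125 kN
  M_B = -Pa²b/L² = -7·6²·4/10² = -252/25 kN·m
Superposition: R_A = -5759/250 kN, M_A = -3746/75 kN·m, R_B = -13741/250 kN, M_B = 1873/25 kN·m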